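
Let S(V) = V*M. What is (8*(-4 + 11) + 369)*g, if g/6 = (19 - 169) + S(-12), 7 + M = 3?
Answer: -260100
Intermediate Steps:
M = -4 (M = -7 + 3 = -4)
S(V) = -4*V (S(V) = V*(-4) = -4*V)
g = -612 (g = 6*((19 - 169) - 4*(-12)) = 6*(-150 + 48) = 6*(-102) = -612)
(8*(-4 + 11) + 369)*g = (8*(-4 + 11) + 369)*(-612) = (8*7 + 369)*(-612) = (56 + 369)*(-612) = 425*(-612) = -260100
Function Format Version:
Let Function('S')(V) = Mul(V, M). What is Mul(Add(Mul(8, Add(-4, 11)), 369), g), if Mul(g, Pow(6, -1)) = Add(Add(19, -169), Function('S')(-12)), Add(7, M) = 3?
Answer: -260100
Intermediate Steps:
M = -4 (M = Add(-7, 3) = -4)
Function('S')(V) = Mul(-4, V) (Function('S')(V) = Mul(V, -4) = Mul(-4, V))
g = -612 (g = Mul(6, Add(Add(19, -169), Mul(-4, -12))) = Mul(6, Add(-150, 48)) = Mul(6, -102) = -612)
Mul(Add(Mul(8, Add(-4, 11)), 369), g) = Mul(Add(Mul(8, Add(-4, 11)), 369), -612) = Mul(Add(Mul(8, 7), 369), -612) = Mul(Add(56, 369), -612) = Mul(425, -612) = -260100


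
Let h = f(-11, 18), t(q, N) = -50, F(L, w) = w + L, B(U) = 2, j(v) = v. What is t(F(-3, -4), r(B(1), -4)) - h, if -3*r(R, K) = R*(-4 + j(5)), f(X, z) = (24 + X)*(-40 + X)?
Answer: 613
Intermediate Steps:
f(X, z) = (-40 + X)*(24 + X)
F(L, w) = L + w
r(R, K) = -R/3 (r(R, K) = -R*(-4 + 5)/3 = -R/3)
h = -663 (h = -960 + (-11)**2 - 16*(-11) = -960 + 121 + 176 = -663)
t(F(-3, -4), r(B(1), -4)) - h = -50 - 1*(-663) = -50 + 663 = 613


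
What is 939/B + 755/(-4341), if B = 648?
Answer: 398551/312552 ≈ 1.2752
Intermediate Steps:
939/B + 755/(-4341) = 939/648 + 755/(-4341) = 939*(1/648) + 755*(-1/4341) = 313/216 - 755/4341 = 398551/312552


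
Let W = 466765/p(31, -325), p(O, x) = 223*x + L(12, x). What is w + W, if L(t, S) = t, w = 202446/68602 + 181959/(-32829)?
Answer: -245693184013127/27199410451309 ≈ -9.0330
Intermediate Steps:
w = -972775264/375355843 (w = 202446*(1/68602) + 181959*(-1/32829) = 101223/34301 - 60653/10943 = -972775264/375355843 ≈ -2.5916)
p(O, x) = 12 + 223*x (p(O, x) = 223*x + 12 = 12 + 223*x)
W = -466765/72463 (W = 466765/(12 + 223*(-325)) = 466765/(12 - 72475) = 466765/(-72463) = 466765*(-1/72463) = -466765/72463 ≈ -6.4414)
w + W = -972775264/375355843 - 466765/72463 = -245693184013127/27199410451309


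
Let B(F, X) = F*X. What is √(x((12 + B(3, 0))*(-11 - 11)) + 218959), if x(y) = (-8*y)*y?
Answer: I*√338609 ≈ 581.9*I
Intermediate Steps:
x(y) = -8*y²
√(x((12 + B(3, 0))*(-11 - 11)) + 218959) = √(-8*(-11 - 11)²*(12 + 3*0)² + 218959) = √(-8*484*(12 + 0)² + 218959) = √(-8*(12*(-22))² + 218959) = √(-8*(-264)² + 218959) = √(-8*69696 + 218959) = √(-557568 + 218959) = √(-338609) = I*√338609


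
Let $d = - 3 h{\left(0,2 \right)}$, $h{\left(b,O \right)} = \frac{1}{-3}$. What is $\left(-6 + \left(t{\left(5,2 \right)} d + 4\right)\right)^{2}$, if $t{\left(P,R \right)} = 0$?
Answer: $4$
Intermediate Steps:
$h{\left(b,O \right)} = - \frac{1}{3}$
$d = 1$ ($d = \left(-3\right) \left(- \frac{1}{3}\right) = 1$)
$\left(-6 + \left(t{\left(5,2 \right)} d + 4\right)\right)^{2} = \left(-6 + \left(0 \cdot 1 + 4\right)\right)^{2} = \left(-6 + \left(0 + 4\right)\right)^{2} = \left(-6 + 4\right)^{2} = \left(-2\right)^{2} = 4$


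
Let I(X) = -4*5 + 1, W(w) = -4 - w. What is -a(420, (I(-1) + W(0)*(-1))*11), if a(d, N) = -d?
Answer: 420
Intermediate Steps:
I(X) = -19 (I(X) = -20 + 1 = -19)
-a(420, (I(-1) + W(0)*(-1))*11) = -(-1)*420 = -1*(-420) = 420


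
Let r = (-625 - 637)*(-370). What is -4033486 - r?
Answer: -4500426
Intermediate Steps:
r = 466940 (r = -1262*(-370) = 466940)
-4033486 - r = -4033486 - 1*466940 = -4033486 - 466940 = -4500426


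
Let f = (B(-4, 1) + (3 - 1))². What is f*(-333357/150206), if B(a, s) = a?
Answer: -666714/75103 ≈ -8.8773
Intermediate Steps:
f = 4 (f = (-4 + (3 - 1))² = (-4 + 2)² = (-2)² = 4)
f*(-333357/150206) = 4*(-333357/150206) = -666714/75103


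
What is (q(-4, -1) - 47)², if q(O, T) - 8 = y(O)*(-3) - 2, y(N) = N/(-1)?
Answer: 2809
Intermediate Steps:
y(N) = -N (y(N) = N*(-1) = -N)
q(O, T) = 6 + 3*O (q(O, T) = 8 + (-O*(-3) - 2) = 8 + (3*O - 2) = 8 + (-2 + 3*O) = 6 + 3*O)
(q(-4, -1) - 47)² = ((6 + 3*(-4)) - 47)² = ((6 - 12) - 47)² = (-6 - 47)² = (-53)² = 2809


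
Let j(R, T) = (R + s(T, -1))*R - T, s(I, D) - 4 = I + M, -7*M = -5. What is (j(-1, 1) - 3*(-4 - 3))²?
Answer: 11449/49 ≈ 233.65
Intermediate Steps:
M = 5/7 (M = -⅐*(-5) = 5/7 ≈ 0.71429)
s(I, D) = 33/7 + I (s(I, D) = 4 + (I + 5/7) = 4 + (5/7 + I) = 33/7 + I)
j(R, T) = -T + R*(33/7 + R + T) (j(R, T) = (R + (33/7 + T))*R - T = (33/7 + R + T)*R - T = R*(33/7 + R + T) - T = -T + R*(33/7 + R + T))
(j(-1, 1) - 3*(-4 - 3))² = (((-1)² - 1*1 + (33/7)*(-1) - 1*1) - 3*(-4 - 3))² = ((1 - 1 - 33/7 - 1) - 3*(-7))² = (-40/7 + 21)² = (107/7)² = 11449/49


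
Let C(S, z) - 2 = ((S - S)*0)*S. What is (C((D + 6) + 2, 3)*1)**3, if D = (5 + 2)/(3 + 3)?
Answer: 8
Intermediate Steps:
D = 7/6 ≈ 1.1667
C(S, z) = 2 (C(S, z) = 2 + ((S - S)*0)*S = 2 + (0*0)*S = 2 + 0*S = 2 + 0 = 2)
(C((D + 6) + 2, 3)*1)**3 = (2*1)**3 = 2**3 = 8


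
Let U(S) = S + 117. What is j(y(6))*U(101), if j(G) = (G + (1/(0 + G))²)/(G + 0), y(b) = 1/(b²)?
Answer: 10171226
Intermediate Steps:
U(S) = 117 + S
y(b) = b⁻²
j(G) = (G + G⁻²)/G (j(G) = (G + (1/G)²)/G = (G + G⁻²)/G)
j(y(6))*U(101) = (1 + (6⁻²)⁻³)*(117 + 101) = (1 + (1/36)⁻³)*218 = (1 + 46656)*218 = 46657*218 = 10171226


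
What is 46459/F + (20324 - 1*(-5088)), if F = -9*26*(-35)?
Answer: 29738677/1170 ≈ 25418.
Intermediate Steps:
F = 8190 (F = -234*(-35) = 8190)
46459/F + (20324 - 1*(-5088)) = 46459/8190 + (20324 - 1*(-5088)) = 46459*(1/8190) + (20324 + 5088) = 6637/1170 + 25412 = 29738677/1170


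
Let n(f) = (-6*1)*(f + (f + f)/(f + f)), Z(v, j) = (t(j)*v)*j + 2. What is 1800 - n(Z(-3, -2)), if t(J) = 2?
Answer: 1890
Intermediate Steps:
Z(v, j) = 2 + 2*j*v (Z(v, j) = (2*v)*j + 2 = 2*j*v + 2 = 2 + 2*j*v)
n(f) = -6 - 6*f (n(f) = -6*(f + (2*f)/((2*f))) = -6*(f + (2*f)*(1/(2*f))) = -6*(f + 1) = -6*(1 + f) = -6 - 6*f)
1800 - n(Z(-3, -2)) = 1800 - (-6 - 6*(2 + 2*(-2)*(-3))) = 1800 - (-6 - 6*(2 + 12)) = 1800 - (-6 - 6*14) = 1800 - (-6 - 84) = 1800 - 1*(-90) = 1800 + 90 = 1890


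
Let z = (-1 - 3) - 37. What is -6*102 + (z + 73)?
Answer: -580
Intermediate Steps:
z = -41 (z = -4 - 37 = -41)
-6*102 + (z + 73) = -6*102 + (-41 + 73) = -612 + 32 = -580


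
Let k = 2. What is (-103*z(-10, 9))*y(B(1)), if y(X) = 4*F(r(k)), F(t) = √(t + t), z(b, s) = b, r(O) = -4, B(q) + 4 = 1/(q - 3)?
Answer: 8240*I*√2 ≈ 11653.0*I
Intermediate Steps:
B(q) = -4 + 1/(-3 + q) (B(q) = -4 + 1/(q - 3) = -4 + 1/(-3 + q))
F(t) = √2*√t (F(t) = √(2*t) = √2*√t)
y(X) = 8*I*√2 (y(X) = 4*(√2*√(-4)) = 4*(√2*(2*I)) = 4*(2*I*√2) = 8*I*√2)
(-103*z(-10, 9))*y(B(1)) = (-103*(-10))*(8*I*√2) = 1030*(8*I*√2) = 8240*I*√2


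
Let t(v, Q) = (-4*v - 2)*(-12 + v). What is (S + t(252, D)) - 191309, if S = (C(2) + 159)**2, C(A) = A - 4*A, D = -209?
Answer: -410300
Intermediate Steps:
C(A) = -3*A
t(v, Q) = (-12 + v)*(-2 - 4*v) (t(v, Q) = (-2 - 4*v)*(-12 + v) = (-12 + v)*(-2 - 4*v))
S = 23409 (S = (-3*2 + 159)**2 = (-6 + 159)**2 = 153**2 = 23409)
(S + t(252, D)) - 191309 = (23409 + (24 - 4*252**2 + 46*252)) - 191309 = (23409 + (24 - 4*63504 + 11592)) - 191309 = (23409 + (24 - 254016 + 11592)) - 191309 = (23409 - 242400) - 191309 = -218991 - 191309 = -410300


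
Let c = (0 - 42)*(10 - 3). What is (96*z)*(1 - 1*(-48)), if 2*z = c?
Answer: -691488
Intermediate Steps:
c = -294 (c = -42*7 = -294)
z = -147 (z = (½)*(-294) = -147)
(96*z)*(1 - 1*(-48)) = (96*(-147))*(1 - 1*(-48)) = -14112*(1 + 48) = -14112*49 = -691488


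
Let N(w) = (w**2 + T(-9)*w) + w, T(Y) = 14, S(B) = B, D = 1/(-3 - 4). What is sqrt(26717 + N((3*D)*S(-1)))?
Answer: sqrt(1309457)/7 ≈ 163.47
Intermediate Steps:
D = -1/7 (D = 1/(-7) = -1/7 ≈ -0.14286)
N(w) = w**2 + 15*w (N(w) = (w**2 + 14*w) + w = w**2 + 15*w)
sqrt(26717 + N((3*D)*S(-1))) = sqrt(26717 + ((3*(-1/7))*(-1))*(15 + (3*(-1/7))*(-1))) = sqrt(26717 + (-3/7*(-1))*(15 - 3/7*(-1))) = sqrt(26717 + 3*(15 + 3/7)/7) = sqrt(26717 + (3/7)*(108/7)) = sqrt(26717 + 324/49) = sqrt(1309457/49) = sqrt(1309457)/7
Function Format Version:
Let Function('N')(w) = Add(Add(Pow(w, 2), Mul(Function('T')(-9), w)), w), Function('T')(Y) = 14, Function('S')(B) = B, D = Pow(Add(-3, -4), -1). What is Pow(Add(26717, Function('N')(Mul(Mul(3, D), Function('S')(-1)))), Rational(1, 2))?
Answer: Mul(Rational(1, 7), Pow(1309457, Rational(1, 2))) ≈ 163.47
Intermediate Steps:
D = Rational(-1, 7) (D = Pow(-7, -1) = Rational(-1, 7) ≈ -0.14286)
Function('N')(w) = Add(Pow(w, 2), Mul(15, w)) (Function('N')(w) = Add(Add(Pow(w, 2), Mul(14, w)), w) = Add(Pow(w, 2), Mul(15, w)))
Pow(Add(26717, Function('N')(Mul(Mul(3, D), Function('S')(-1)))), Rational(1, 2)) = Pow(Add(26717, Mul(Mul(Mul(3, Rational(-1, 7)), -1), Add(15, Mul(Mul(3, Rational(-1, 7)), -1)))), Rational(1, 2)) = Pow(Add(26717, Mul(Mul(Rational(-3, 7), -1), Add(15, Mul(Rational(-3, 7), -1)))), Rational(1, 2)) = Pow(Add(26717, Mul(Rational(3, 7), Add(15, Rational(3, 7)))), Rational(1, 2)) = Pow(Add(26717, Mul(Rational(3, 7), Rational(108, 7))), Rational(1, 2)) = Pow(Add(26717, Rational(324, 49)), Rational(1, 2)) = Pow(Rational(1309457, 49), Rational(1, 2)) = Mul(Rational(1, 7), Pow(1309457, Rational(1, 2)))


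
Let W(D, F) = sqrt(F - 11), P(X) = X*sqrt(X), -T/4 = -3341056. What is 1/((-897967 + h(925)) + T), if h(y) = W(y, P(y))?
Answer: 1/(12466257 + sqrt(-11 + 4625*sqrt(37))) ≈ 8.0216e-8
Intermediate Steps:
T = 13364224 (T = -4*(-3341056) = 13364224)
P(X) = X**(3/2)
W(D, F) = sqrt(-11 + F)
h(y) = sqrt(-11 + y**(3/2))
1/((-897967 + h(925)) + T) = 1/((-897967 + sqrt(-11 + 925**(3/2))) + 13364224) = 1/((-897967 + sqrt(-11 + 4625*sqrt(37))) + 13364224) = 1/(12466257 + sqrt(-11 + 4625*sqrt(37)))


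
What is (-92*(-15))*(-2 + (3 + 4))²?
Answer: 34500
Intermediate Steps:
(-92*(-15))*(-2 + (3 + 4))² = 1380*(-2 + 7)² = 1380*5² = 1380*25 = 34500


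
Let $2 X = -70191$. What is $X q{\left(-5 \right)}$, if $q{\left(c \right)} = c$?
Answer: $\frac{350955}{2} \approx 1.7548 \cdot 10^{5}$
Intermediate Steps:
$X = - \frac{70191}{2}$ ($X = \frac{1}{2} \left(-70191\right) = - \frac{70191}{2} \approx -35096.0$)
$X q{\left(-5 \right)} = \left(- \frac{70191}{2}\right) \left(-5\right) = \frac{350955}{2}$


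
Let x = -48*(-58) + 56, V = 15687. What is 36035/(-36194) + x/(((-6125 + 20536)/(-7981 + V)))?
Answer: 791587837375/521591734 ≈ 1517.6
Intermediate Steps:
x = 2840 (x = 2784 + 56 = 2840)
36035/(-36194) + x/(((-6125 + 20536)/(-7981 + V))) = 36035/(-36194) + 2840/(((-6125 + 20536)/(-7981 + 15687))) = 36035*(-1/36194) + 2840/((14411/7706)) = -36035/36194 + 2840/((14411*(1/7706))) = -36035/36194 + 2840/(14411/7706) = -36035/36194 + 2840*(7706/14411) = -36035/36194 + 21885040/14411 = 791587837375/521591734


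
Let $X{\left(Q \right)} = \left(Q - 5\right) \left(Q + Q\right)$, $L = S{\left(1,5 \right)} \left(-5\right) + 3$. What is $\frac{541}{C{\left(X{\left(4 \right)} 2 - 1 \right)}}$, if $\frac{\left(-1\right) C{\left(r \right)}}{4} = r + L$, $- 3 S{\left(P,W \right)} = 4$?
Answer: $\frac{1623}{88} \approx 18.443$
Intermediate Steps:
$S{\left(P,W \right)} = - \frac{4}{3}$ ($S{\left(P,W \right)} = \left(- \frac{1}{3}\right) 4 = - \frac{4}{3}$)
$L = \frac{29}{3}$ ($L = \left(- \frac{4}{3}\right) \left(-5\right) + 3 = \frac{20}{3} + 3 = \frac{29}{3} \approx 9.6667$)
$X{\left(Q \right)} = 2 Q \left(-5 + Q\right)$ ($X{\left(Q \right)} = \left(-5 + Q\right) 2 Q = 2 Q \left(-5 + Q\right)$)
$C{\left(r \right)} = - \frac{116}{3} - 4 r$ ($C{\left(r \right)} = - 4 \left(r + \frac{29}{3}\right) = - 4 \left(\frac{29}{3} + r\right) = - \frac{116}{3} - 4 r$)
$\frac{541}{C{\left(X{\left(4 \right)} 2 - 1 \right)}} = \frac{541}{- \frac{116}{3} - 4 \left(2 \cdot 4 \left(-5 + 4\right) 2 - 1\right)} = \frac{541}{- \frac{116}{3} - 4 \left(2 \cdot 4 \left(-1\right) 2 - 1\right)} = \frac{541}{- \frac{116}{3} - 4 \left(\left(-8\right) 2 - 1\right)} = \frac{541}{- \frac{116}{3} - 4 \left(-16 - 1\right)} = \frac{541}{- \frac{116}{3} - -68} = \frac{541}{- \frac{116}{3} + 68} = \frac{541}{\frac{88}{3}} = 541 \cdot \frac{3}{88} = \frac{1623}{88}$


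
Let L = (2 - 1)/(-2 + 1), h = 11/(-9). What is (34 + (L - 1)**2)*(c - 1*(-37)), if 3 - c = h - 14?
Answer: 18886/9 ≈ 2098.4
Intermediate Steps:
h = -11/9 (h = 11*(-1/9) = -11/9 ≈ -1.2222)
c = 164/9 (c = 3 - (-11/9 - 14) = 3 - 1*(-137/9) = 3 + 137/9 = 164/9 ≈ 18.222)
L = -1 (L = 1/(-1) = 1*(-1) = -1)
(34 + (L - 1)**2)*(c - 1*(-37)) = (34 + (-1 - 1)**2)*(164/9 - 1*(-37)) = (34 + (-2)**2)*(164/9 + 37) = (34 + 4)*(497/9) = 38*(497/9) = 18886/9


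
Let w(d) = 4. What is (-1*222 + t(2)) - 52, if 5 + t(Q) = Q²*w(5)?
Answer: -263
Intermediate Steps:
t(Q) = -5 + 4*Q² (t(Q) = -5 + Q²*4 = -5 + 4*Q²)
(-1*222 + t(2)) - 52 = (-1*222 + (-5 + 4*2²)) - 52 = (-222 + (-5 + 4*4)) - 52 = (-222 + (-5 + 16)) - 52 = (-222 + 11) - 52 = -211 - 52 = -263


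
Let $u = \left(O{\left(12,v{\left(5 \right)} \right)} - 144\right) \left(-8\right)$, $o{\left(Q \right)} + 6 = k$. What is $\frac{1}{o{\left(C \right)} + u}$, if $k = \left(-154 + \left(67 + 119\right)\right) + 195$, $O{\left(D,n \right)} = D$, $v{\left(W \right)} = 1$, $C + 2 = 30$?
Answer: $\frac{1}{1277} \approx 0.00078308$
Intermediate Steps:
$C = 28$ ($C = -2 + 30 = 28$)
$k = 227$ ($k = \left(-154 + 186\right) + 195 = 32 + 195 = 227$)
$o{\left(Q \right)} = 221$ ($o{\left(Q \right)} = -6 + 227 = 221$)
$u = 1056$ ($u = \left(12 - 144\right) \left(-8\right) = \left(-132\right) \left(-8\right) = 1056$)
$\frac{1}{o{\left(C \right)} + u} = \frac{1}{221 + 1056} = \frac{1}{1277}$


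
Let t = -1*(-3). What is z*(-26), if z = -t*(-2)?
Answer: -156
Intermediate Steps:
t = 3
z = 6 (z = -1*3*(-2) = -3*(-2) = 6)
z*(-26) = 6*(-26) = -156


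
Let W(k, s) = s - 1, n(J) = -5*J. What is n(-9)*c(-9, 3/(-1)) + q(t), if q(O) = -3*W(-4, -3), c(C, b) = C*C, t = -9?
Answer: 3657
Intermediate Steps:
c(C, b) = C**2
W(k, s) = -1 + s
q(O) = 12 (q(O) = -3*(-1 - 3) = -3*(-4) = 12)
n(-9)*c(-9, 3/(-1)) + q(t) = -5*(-9)*(-9)**2 + 12 = 45*81 + 12 = 3645 + 12 = 3657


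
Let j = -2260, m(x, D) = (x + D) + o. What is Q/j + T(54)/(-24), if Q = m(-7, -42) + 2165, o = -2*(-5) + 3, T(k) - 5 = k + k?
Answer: -76619/13560 ≈ -5.6504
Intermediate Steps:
T(k) = 5 + 2*k (T(k) = 5 + (k + k) = 5 + 2*k)
o = 13 (o = 10 + 3 = 13)
m(x, D) = 13 + D + x (m(x, D) = (x + D) + 13 = (D + x) + 13 = 13 + D + x)
Q = 2129 (Q = (13 - 42 - 7) + 2165 = -36 + 2165 = 2129)
Q/j + T(54)/(-24) = 2129/(-2260) + (5 + 2*54)/(-24) = 2129*(-1/2260) + (5 + 108)*(-1/24) = -2129/2260 + 113*(-1/24) = -2129/2260 - 113/24 = -76619/13560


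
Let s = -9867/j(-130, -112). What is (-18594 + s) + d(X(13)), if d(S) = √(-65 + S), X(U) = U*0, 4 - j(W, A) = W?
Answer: -2501463/134 + I*√65 ≈ -18668.0 + 8.0623*I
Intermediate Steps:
j(W, A) = 4 - W
X(U) = 0
s = -9867/134 (s = -9867/(4 - 1*(-130)) = -9867/(4 + 130) = -9867/134 ≈ -73.634)
(-18594 + s) + d(X(13)) = (-18594 - 9867/134) + √(-65 + 0) = -2501463/134 + √(-65) = -2501463/134 + I*√65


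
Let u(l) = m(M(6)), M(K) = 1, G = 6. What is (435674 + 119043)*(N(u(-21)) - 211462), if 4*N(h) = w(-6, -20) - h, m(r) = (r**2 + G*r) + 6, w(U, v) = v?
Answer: -469224570677/4 ≈ -1.1731e+11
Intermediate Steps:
m(r) = 6 + r**2 + 6*r (m(r) = (r**2 + 6*r) + 6 = 6 + r**2 + 6*r)
u(l) = 13 (u(l) = 6 + 1**2 + 6*1 = 6 + 1 + 6 = 13)
N(h) = -5 - h/4 (N(h) = (-20 - h)/4 = -5 - h/4)
(435674 + 119043)*(N(u(-21)) - 211462) = (435674 + 119043)*((-5 - 1/4*13) - 211462) = 554717*((-5 - 13/4) - 211462) = 554717*(-33/4 - 211462) = 554717*(-845881/4) = -469224570677/4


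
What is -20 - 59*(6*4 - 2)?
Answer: -1318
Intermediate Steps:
-20 - 59*(6*4 - 2) = -20 - 59*(24 - 2) = -20 - 59*22 = -20 - 1298 = -1318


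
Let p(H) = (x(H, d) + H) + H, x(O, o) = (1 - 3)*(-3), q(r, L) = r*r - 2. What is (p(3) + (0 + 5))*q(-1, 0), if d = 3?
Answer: -17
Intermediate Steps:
q(r, L) = -2 + r² (q(r, L) = r² - 2 = -2 + r²)
x(O, o) = 6 (x(O, o) = -2*(-3) = 6)
p(H) = 6 + 2*H (p(H) = (6 + H) + H = 6 + 2*H)
(p(3) + (0 + 5))*q(-1, 0) = ((6 + 2*3) + (0 + 5))*(-2 + (-1)²) = ((6 + 6) + 5)*(-2 + 1) = (12 + 5)*(-1) = 17*(-1) = -17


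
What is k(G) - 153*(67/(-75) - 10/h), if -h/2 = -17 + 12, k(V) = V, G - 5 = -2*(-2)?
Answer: 7467/25 ≈ 298.68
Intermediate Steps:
G = 9 (G = 5 - 2*(-2) = 5 + 4 = 9)
h = 10 (h = -2*(-17 + 12) = -2*(-5) = 10)
k(G) - 153*(67/(-75) - 10/h) = 9 - 153*(67/(-75) - 10/10) = 9 - 153*(67*(-1/75) - 10*1/10) = 9 - 153*(-67/75 - 1) = 9 - 153*(-142/75) = 9 + 7242/25 = 7467/25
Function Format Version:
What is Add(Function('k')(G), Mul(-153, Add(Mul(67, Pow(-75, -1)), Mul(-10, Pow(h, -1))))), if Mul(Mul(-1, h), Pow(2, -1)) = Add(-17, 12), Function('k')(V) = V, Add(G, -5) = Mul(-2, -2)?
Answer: Rational(7467, 25) ≈ 298.68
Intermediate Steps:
G = 9 (G = Add(5, Mul(-2, -2)) = Add(5, 4) = 9)
h = 10 (h = Mul(-2, Add(-17, 12)) = Mul(-2, -5) = 10)
Add(Function('k')(G), Mul(-153, Add(Mul(67, Pow(-75, -1)), Mul(-10, Pow(h, -1))))) = Add(9, Mul(-153, Add(Mul(67, Pow(-75, -1)), Mul(-10, Pow(10, -1))))) = Add(9, Mul(-153, Add(Mul(67, Rational(-1, 75)), Mul(-10, Rational(1, 10))))) = Add(9, Mul(-153, Add(Rational(-67, 75), -1))) = Add(9, Mul(-153, Rational(-142, 75))) = Add(9, Rational(7242, 25)) = Rational(7467, 25)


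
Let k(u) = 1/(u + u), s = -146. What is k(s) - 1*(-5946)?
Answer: 1736231/292 ≈ 5946.0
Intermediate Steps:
k(u) = 1/(2*u)
k(s) - 1*(-5946) = (1/2)/(-146) - 1*(-5946) = (1/2)*(-1/146) + 5946 = -1/292 + 5946 = 1736231/292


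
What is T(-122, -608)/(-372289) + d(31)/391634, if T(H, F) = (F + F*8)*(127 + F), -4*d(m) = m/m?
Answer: -4123173253441/583204120904 ≈ -7.0699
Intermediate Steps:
d(m) = -1/4 (d(m) = -m/(4*m) = -1/4*1 = -1/4)
T(H, F) = 9*F*(127 + F) (T(H, F) = (F + 8*F)*(127 + F) = (9*F)*(127 + F) = 9*F*(127 + F))
T(-122, -608)/(-372289) + d(31)/391634 = (9*(-608)*(127 - 608))/(-372289) - 1/4/391634 = (9*(-608)*(-481))*(-1/372289) - 1/4*1/391634 = 2632032*(-1/372289) - 1/1566536 = -2632032/372289 - 1/1566536 = -4123173253441/583204120904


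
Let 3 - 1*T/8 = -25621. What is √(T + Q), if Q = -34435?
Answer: √170557 ≈ 412.99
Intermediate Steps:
T = 204992 (T = 24 - 8*(-25621) = 24 + 204968 = 204992)
√(T + Q) = √(204992 - 34435) = √170557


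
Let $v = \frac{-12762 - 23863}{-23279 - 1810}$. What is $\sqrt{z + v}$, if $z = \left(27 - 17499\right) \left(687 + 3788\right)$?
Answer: $\frac{5 i \sqrt{1968622057677063}}{25089} \approx 8842.4 i$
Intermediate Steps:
$z = -78187200$ ($z = \left(-17472\right) 4475 = -78187200$)
$v = \frac{36625}{25089}$ ($v = - \frac{36625}{-25089} = \left(-36625\right) \left(- \frac{1}{25089}\right) = \frac{36625}{25089} \approx 1.4598$)
$\sqrt{z + v} = \sqrt{-78187200 + \frac{36625}{25089}} = \sqrt{- \frac{1961638624175}{25089}} = \frac{5 i \sqrt{1968622057677063}}{25089}$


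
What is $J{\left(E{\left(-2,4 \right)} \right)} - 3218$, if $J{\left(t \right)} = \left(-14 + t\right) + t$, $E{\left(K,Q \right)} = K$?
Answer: $-3236$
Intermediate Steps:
$J{\left(t \right)} = -14 + 2 t$
$J{\left(E{\left(-2,4 \right)} \right)} - 3218 = \left(-14 + 2 \left(-2\right)\right) - 3218 = \left(-14 - 4\right) - 3218 = -18 - 3218 = -3236$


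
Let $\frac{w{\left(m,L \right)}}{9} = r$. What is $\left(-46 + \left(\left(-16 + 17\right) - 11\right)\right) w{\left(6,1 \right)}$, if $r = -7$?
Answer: $3528$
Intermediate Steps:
$w{\left(m,L \right)} = -63$ ($w{\left(m,L \right)} = 9 \left(-7\right) = -63$)
$\left(-46 + \left(\left(-16 + 17\right) - 11\right)\right) w{\left(6,1 \right)} = \left(-46 + \left(\left(-16 + 17\right) - 11\right)\right) \left(-63\right) = \left(-46 + \left(1 - 11\right)\right) \left(-63\right) = \left(-46 - 10\right) \left(-63\right) = \left(-56\right) \left(-63\right) = 3528$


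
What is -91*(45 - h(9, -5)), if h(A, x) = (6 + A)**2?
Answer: 16380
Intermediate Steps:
-91*(45 - h(9, -5)) = -91*(45 - (6 + 9)**2) = -91*(45 - 1*15**2) = -91*(45 - 1*225) = -91*(45 - 225) = -91*(-180) = 16380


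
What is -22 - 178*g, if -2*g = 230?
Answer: 20448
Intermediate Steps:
g = -115 (g = -½*230 = -115)
-22 - 178*g = -22 - 178*(-115) = -22 + 20470 = 20448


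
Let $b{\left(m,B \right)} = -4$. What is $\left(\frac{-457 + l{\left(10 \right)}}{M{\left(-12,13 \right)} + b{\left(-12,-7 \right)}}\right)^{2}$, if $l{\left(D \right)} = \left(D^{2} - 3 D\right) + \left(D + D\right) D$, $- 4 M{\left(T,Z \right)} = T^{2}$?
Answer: $\frac{34969}{1600} \approx 21.856$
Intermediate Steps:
$M{\left(T,Z \right)} = - \frac{T^{2}}{4}$
$l{\left(D \right)} = - 3 D + 3 D^{2}$ ($l{\left(D \right)} = \left(D^{2} - 3 D\right) + 2 D D = \left(D^{2} - 3 D\right) + 2 D^{2} = - 3 D + 3 D^{2}$)
$\left(\frac{-457 + l{\left(10 \right)}}{M{\left(-12,13 \right)} + b{\left(-12,-7 \right)}}\right)^{2} = \left(\frac{-457 + 3 \cdot 10 \left(-1 + 10\right)}{- \frac{\left(-12\right)^{2}}{4} - 4}\right)^{2} = \left(\frac{-457 + 3 \cdot 10 \cdot 9}{\left(- \frac{1}{4}\right) 144 - 4}\right)^{2} = \left(\frac{-457 + 270}{-36 - 4}\right)^{2} = \left(- \frac{187}{-40}\right)^{2} = \left(\left(-187\right) \left(- \frac{1}{40}\right)\right)^{2} = \left(\frac{187}{40}\right)^{2} = \frac{34969}{1600}$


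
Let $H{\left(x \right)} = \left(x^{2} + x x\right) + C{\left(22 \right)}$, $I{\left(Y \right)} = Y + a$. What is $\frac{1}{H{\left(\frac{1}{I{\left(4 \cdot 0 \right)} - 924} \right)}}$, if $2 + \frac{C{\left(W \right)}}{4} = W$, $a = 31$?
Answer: $\frac{797449}{63795922} \approx 0.0125$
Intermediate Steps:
$C{\left(W \right)} = -8 + 4 W$
$I{\left(Y \right)} = 31 + Y$ ($I{\left(Y \right)} = Y + 31 = 31 + Y$)
$H{\left(x \right)} = 80 + 2 x^{2}$ ($H{\left(x \right)} = \left(x^{2} + x x\right) + \left(-8 + 4 \cdot 22\right) = \left(x^{2} + x^{2}\right) + \left(-8 + 88\right) = 2 x^{2} + 80 = 80 + 2 x^{2}$)
$\frac{1}{H{\left(\frac{1}{I{\left(4 \cdot 0 \right)} - 924} \right)}} = \frac{1}{80 + 2 \left(\frac{1}{\left(31 + 4 \cdot 0\right) - 924}\right)^{2}} = \frac{1}{80 + 2 \left(\frac{1}{\left(31 + 0\right) - 924}\right)^{2}} = \frac{1}{80 + 2 \left(\frac{1}{31 - 924}\right)^{2}} = \frac{1}{80 + 2 \left(\frac{1}{-893}\right)^{2}} = \frac{1}{80 + 2 \left(- \frac{1}{893}\right)^{2}} = \frac{1}{80 + 2 \cdot \frac{1}{797449}} = \frac{1}{80 + \frac{2}{797449}} = \frac{1}{\frac{63795922}{797449}} = \frac{797449}{63795922}$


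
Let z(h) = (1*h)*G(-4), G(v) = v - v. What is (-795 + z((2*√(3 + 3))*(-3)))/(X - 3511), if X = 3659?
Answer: -795/148 ≈ -5.3716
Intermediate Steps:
G(v) = 0
z(h) = 0 (z(h) = (1*h)*0 = h*0 = 0)
(-795 + z((2*√(3 + 3))*(-3)))/(X - 3511) = (-795 + 0)/(3659 - 3511) = -795/148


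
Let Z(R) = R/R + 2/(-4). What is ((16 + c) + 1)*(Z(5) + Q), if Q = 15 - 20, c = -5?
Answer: -54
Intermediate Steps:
Z(R) = ½ (Z(R) = 1 + 2*(-¼) = 1 - ½ = ½)
Q = -5
((16 + c) + 1)*(Z(5) + Q) = ((16 - 5) + 1)*(½ - 5) = (11 + 1)*(-9/2) = 12*(-9/2) = -54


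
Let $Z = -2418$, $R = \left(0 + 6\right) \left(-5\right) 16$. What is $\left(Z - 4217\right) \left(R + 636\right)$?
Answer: $-1035060$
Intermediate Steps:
$R = -480$ ($R = 6 \left(-5\right) 16 = \left(-30\right) 16 = -480$)
$\left(Z - 4217\right) \left(R + 636\right) = \left(-2418 - 4217\right) \left(-480 + 636\right) = \left(-6635\right) 156 = -1035060$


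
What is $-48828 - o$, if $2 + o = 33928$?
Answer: $-82754$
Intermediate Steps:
$o = 33926$ ($o = -2 + 33928 = 33926$)
$-48828 - o = -48828 - 33926 = -82754$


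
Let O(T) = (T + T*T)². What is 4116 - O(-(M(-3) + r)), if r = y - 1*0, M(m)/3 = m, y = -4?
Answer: -29008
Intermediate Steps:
M(m) = 3*m
r = -4 (r = -4 - 1*0 = -4 + 0 = -4)
O(T) = (T + T²)²
4116 - O(-(M(-3) + r)) = 4116 - (-(3*(-3) - 4))²*(1 - (3*(-3) - 4))² = 4116 - (-(-9 - 4))²*(1 - (-9 - 4))² = 4116 - (-1*(-13))²*(1 - 1*(-13))² = 4116 - 13²*(1 + 13)² = 4116 - 169*14² = 4116 - 169*196 = 4116 - 1*33124 = 4116 - 33124 = -29008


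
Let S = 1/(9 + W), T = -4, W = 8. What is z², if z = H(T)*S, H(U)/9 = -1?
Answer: 81/289 ≈ 0.28028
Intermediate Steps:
H(U) = -9 (H(U) = 9*(-1) = -9)
S = 1/17 (S = 1/(9 + 8) = 1/17 ≈ 0.058824)
z = -9/17 (z = -9*1/17 = -9/17 ≈ -0.52941)
z² = (-9/17)² = 81/289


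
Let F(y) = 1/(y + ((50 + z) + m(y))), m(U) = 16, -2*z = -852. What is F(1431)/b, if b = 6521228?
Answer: 1/12540321444 ≈ 7.9743e-11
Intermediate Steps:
z = 426 (z = -½*(-852) = 426)
F(y) = 1/(492 + y) (F(y) = 1/(y + ((50 + 426) + 16)) = 1/(y + (476 + 16)) = 1/(y + 492) = 1/(492 + y))
F(1431)/b = 1/((492 + 1431)*6521228) = (1/6521228)/1923 = (1/1923)*(1/6521228) = 1/12540321444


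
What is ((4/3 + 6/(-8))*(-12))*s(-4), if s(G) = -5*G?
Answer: -140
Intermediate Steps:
((4/3 + 6/(-8))*(-12))*s(-4) = ((4/3 + 6/(-8))*(-12))*(-5*(-4)) = ((4*(⅓) + 6*(-⅛))*(-12))*20 = ((4/3 - ¾)*(-12))*20 = ((7/12)*(-12))*20 = -7*20 = -140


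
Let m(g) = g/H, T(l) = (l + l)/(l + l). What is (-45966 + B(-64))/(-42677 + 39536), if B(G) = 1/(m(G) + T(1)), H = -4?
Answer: 781421/53397 ≈ 14.634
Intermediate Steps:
T(l) = 1 (T(l) = (2*l)/((2*l)) = (2*l)*(1/(2*l)) = 1)
m(g) = -g/4 (m(g) = g/(-4) = g*(-¼) = -g/4)
B(G) = 1/(1 - G/4) (B(G) = 1/(-G/4 + 1) = 1/(1 - G/4))
(-45966 + B(-64))/(-42677 + 39536) = (-45966 + 4/(4 - 1*(-64)))/(-42677 + 39536) = (-45966 + 4/(4 + 64))/(-3141) = (-45966 + 4/68)*(-1/3141) = (-45966 + 4*(1/68))*(-1/3141) = (-45966 + 1/17)*(-1/3141) = -781421/17*(-1/3141) = 781421/53397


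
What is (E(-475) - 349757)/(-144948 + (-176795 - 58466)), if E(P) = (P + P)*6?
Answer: 355457/380209 ≈ 0.93490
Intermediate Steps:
E(P) = 12*P (E(P) = (2*P)*6 = 12*P)
(E(-475) - 349757)/(-144948 + (-176795 - 58466)) = (12*(-475) - 349757)/(-144948 + (-176795 - 58466)) = (-5700 - 349757)/(-144948 - 235261) = -355457/(-380209) = -355457*(-1/380209) = 355457/380209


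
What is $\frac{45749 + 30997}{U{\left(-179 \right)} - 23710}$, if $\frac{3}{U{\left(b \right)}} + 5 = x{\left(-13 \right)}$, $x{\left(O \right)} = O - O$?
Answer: $- \frac{383730}{118553} \approx -3.2368$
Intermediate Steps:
$x{\left(O \right)} = 0$
$U{\left(b \right)} = - \frac{3}{5}$ ($U{\left(b \right)} = \frac{3}{-5 + 0} = \frac{3}{-5} = 3 \left(- \frac{1}{5}\right) = - \frac{3}{5}$)
$\frac{45749 + 30997}{U{\left(-179 \right)} - 23710} = \frac{45749 + 30997}{- \frac{3}{5} - 23710} = \frac{76746}{- \frac{118553}{5}} = 76746 \left(- \frac{5}{118553}\right) = - \frac{383730}{118553}$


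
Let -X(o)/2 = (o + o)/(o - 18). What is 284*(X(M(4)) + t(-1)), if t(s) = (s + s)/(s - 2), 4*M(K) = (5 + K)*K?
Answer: 3976/3 ≈ 1325.3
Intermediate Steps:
M(K) = K*(5 + K)/4 (M(K) = ((5 + K)*K)/4 = (K*(5 + K))/4 = K*(5 + K)/4)
t(s) = 2*s/(-2 + s) (t(s) = (2*s)/(-2 + s) = 2*s/(-2 + s))
X(o) = -4*o/(-18 + o) (X(o) = -2*(o + o)/(o - 18) = -2*2*o/(-18 + o) = -4*o/(-18 + o))
284*(X(M(4)) + t(-1)) = 284*(-4*(¼)*4*(5 + 4)/(-18 + (¼)*4*(5 + 4)) + 2*(-1)/(-2 - 1)) = 284*(-4*(¼)*4*9/(-18 + (¼)*4*9) + 2*(-1)/(-3)) = 284*(-4*9/(-18 + 9) + 2*(-1)*(-⅓)) = 284*(-4*9/(-9) + ⅔) = 284*(-4*9*(-⅑) + ⅔) = 284*(4 + ⅔) = 284*(14/3) = 3976/3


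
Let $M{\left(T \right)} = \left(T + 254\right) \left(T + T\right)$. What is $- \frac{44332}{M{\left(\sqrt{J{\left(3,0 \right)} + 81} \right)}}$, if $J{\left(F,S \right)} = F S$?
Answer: $- \frac{22166}{2367} \approx -9.3646$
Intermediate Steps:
$M{\left(T \right)} = 2 T \left(254 + T\right)$ ($M{\left(T \right)} = \left(254 + T\right) 2 T = 2 T \left(254 + T\right)$)
$- \frac{44332}{M{\left(\sqrt{J{\left(3,0 \right)} + 81} \right)}} = - \frac{44332}{2 \sqrt{3 \cdot 0 + 81} \left(254 + \sqrt{3 \cdot 0 + 81}\right)} = - \frac{44332}{2 \sqrt{0 + 81} \left(254 + \sqrt{0 + 81}\right)} = - \frac{44332}{2 \sqrt{81} \left(254 + \sqrt{81}\right)} = - \frac{44332}{2 \cdot 9 \left(254 + 9\right)} = - \frac{44332}{2 \cdot 9 \cdot 263} = - \frac{44332}{4734} = \left(-44332\right) \frac{1}{4734} = - \frac{22166}{2367}$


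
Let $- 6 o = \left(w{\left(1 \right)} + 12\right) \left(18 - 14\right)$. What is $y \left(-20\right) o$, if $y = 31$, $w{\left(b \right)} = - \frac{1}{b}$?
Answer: $\frac{13640}{3} \approx 4546.7$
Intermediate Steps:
$o = - \frac{22}{3}$ ($o = - \frac{\left(- 1^{-1} + 12\right) \left(18 - 14\right)}{6} = - \frac{\left(\left(-1\right) 1 + 12\right) 4}{6} = - \frac{\left(-1 + 12\right) 4}{6} = - \frac{11 \cdot 4}{6} = \left(- \frac{1}{6}\right) 44 = - \frac{22}{3} \approx -7.3333$)
$y \left(-20\right) o = 31 \left(-20\right) \left(- \frac{22}{3}\right) = \left(-620\right) \left(- \frac{22}{3}\right) = \frac{13640}{3}$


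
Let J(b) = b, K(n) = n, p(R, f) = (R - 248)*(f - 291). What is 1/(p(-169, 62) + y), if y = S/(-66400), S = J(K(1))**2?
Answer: 66400/6340735199 ≈ 1.0472e-5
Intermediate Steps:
p(R, f) = (-291 + f)*(-248 + R) (p(R, f) = (-248 + R)*(-291 + f) = (-291 + f)*(-248 + R))
S = 1 (S = 1**2 = 1)
y = -1/66400 (y = 1/(-66400) = 1*(-1/66400) = -1/66400 ≈ -1.5060e-5)
1/(p(-169, 62) + y) = 1/((72168 - 291*(-169) - 248*62 - 169*62) - 1/66400) = 1/((72168 + 49179 - 15376 - 10478) - 1/66400) = 1/(95493 - 1/66400) = 1/(6340735199/66400) = 66400/6340735199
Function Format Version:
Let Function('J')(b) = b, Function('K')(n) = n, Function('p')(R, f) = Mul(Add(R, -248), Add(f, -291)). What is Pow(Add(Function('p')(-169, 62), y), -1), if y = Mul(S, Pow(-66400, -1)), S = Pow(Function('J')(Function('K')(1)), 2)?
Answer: Rational(66400, 6340735199) ≈ 1.0472e-5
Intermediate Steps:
Function('p')(R, f) = Mul(Add(-291, f), Add(-248, R)) (Function('p')(R, f) = Mul(Add(-248, R), Add(-291, f)) = Mul(Add(-291, f), Add(-248, R)))
S = 1 (S = Pow(1, 2) = 1)
y = Rational(-1, 66400) (y = Mul(1, Pow(-66400, -1)) = Mul(1, Rational(-1, 66400)) = Rational(-1, 66400) ≈ -1.5060e-5)
Pow(Add(Function('p')(-169, 62), y), -1) = Pow(Add(Add(72168, Mul(-291, -169), Mul(-248, 62), Mul(-169, 62)), Rational(-1, 66400)), -1) = Pow(Add(Add(72168, 49179, -15376, -10478), Rational(-1, 66400)), -1) = Pow(Add(95493, Rational(-1, 66400)), -1) = Pow(Rational(6340735199, 66400), -1) = Rational(66400, 6340735199)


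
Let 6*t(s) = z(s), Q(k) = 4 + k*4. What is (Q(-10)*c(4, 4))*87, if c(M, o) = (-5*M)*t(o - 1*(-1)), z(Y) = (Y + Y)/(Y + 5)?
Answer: 10440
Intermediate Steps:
z(Y) = 2*Y/(5 + Y) (z(Y) = (2*Y)/(5 + Y) = 2*Y/(5 + Y))
Q(k) = 4 + 4*k
t(s) = s/(3*(5 + s)) (t(s) = (2*s/(5 + s))/6 = s/(3*(5 + s)))
c(M, o) = -5*M*(1 + o)/(3*(6 + o)) (c(M, o) = (-5*M)*((o - 1*(-1))/(3*(5 + (o - 1*(-1))))) = (-5*M)*((o + 1)/(3*(5 + (o + 1)))) = (-5*M)*((1 + o)/(3*(5 + (1 + o)))) = (-5*M)*((1 + o)/(3*(6 + o))) = -5*M*(1 + o)/(3*(6 + o)))
(Q(-10)*c(4, 4))*87 = ((4 + 4*(-10))*(-5*4*(1 + 4)/(18 + 3*4)))*87 = ((4 - 40)*(-5*4*5/(18 + 12)))*87 = -(-180)*4*5/30*87 = -36*(-10/3)*87 = 120*87 = 10440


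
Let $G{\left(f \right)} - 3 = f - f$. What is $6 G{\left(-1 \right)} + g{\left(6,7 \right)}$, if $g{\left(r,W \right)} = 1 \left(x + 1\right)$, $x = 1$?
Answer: $20$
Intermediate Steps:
$g{\left(r,W \right)} = 2$ ($g{\left(r,W \right)} = 1 \left(1 + 1\right) = 1 \cdot 2 = 2$)
$G{\left(f \right)} = 3$ ($G{\left(f \right)} = 3 + \left(f - f\right) = 3 + 0 = 3$)
$6 G{\left(-1 \right)} + g{\left(6,7 \right)} = 6 \cdot 3 + 2 = 18 + 2 = 20$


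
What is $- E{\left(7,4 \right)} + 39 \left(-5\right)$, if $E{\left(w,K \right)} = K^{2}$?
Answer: $-211$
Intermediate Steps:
$- E{\left(7,4 \right)} + 39 \left(-5\right) = - 4^{2} + 39 \left(-5\right) = \left(-1\right) 16 - 195 = -16 - 195 = -211$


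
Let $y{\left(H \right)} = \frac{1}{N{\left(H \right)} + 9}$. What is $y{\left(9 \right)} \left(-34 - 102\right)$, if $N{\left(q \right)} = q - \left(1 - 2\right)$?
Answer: $- \frac{136}{19} \approx -7.1579$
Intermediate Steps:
$N{\left(q \right)} = 1 + q$ ($N{\left(q \right)} = q - \left(1 - 2\right) = q - -1 = q + 1 = 1 + q$)
$y{\left(H \right)} = \frac{1}{10 + H}$ ($y{\left(H \right)} = \frac{1}{\left(1 + H\right) + 9} = \frac{1}{10 + H}$)
$y{\left(9 \right)} \left(-34 - 102\right) = \frac{-34 - 102}{10 + 9} = \frac{-34 - 102}{19} = \frac{1}{19} \left(-136\right) = - \frac{136}{19}$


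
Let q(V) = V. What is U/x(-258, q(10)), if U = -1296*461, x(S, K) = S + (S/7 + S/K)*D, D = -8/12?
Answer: 1306935/473 ≈ 2763.1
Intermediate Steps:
D = -⅔ (D = -8*1/12 = -⅔ ≈ -0.66667)
x(S, K) = 19*S/21 - 2*S/(3*K) (x(S, K) = S + (S/7 + S/K)*(-⅔) = S + (-2*S/21 - 2*S/(3*K)) = 19*S/21 - 2*S/(3*K))
U = -597456
U/x(-258, q(10)) = -597456*(-35/(43*(-14 + 19*10))) = -597456*(-35/(43*(-14 + 190))) = -597456/((1/21)*(-258)*(⅒)*176) = -597456/(-7568/35) = -597456*(-35/7568) = 1306935/473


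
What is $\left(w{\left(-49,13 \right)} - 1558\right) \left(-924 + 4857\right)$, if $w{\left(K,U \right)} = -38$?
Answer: $-6277068$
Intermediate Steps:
$\left(w{\left(-49,13 \right)} - 1558\right) \left(-924 + 4857\right) = \left(-38 - 1558\right) \left(-924 + 4857\right) = \left(-1596\right) 3933 = -6277068$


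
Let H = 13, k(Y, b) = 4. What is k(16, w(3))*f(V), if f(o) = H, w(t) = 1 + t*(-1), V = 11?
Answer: 52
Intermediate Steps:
w(t) = 1 - t
f(o) = 13
k(16, w(3))*f(V) = 4*13 = 52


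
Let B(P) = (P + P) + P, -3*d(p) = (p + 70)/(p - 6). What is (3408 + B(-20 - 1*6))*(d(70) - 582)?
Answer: -15523905/8 ≈ -1.9405e+6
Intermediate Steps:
d(p) = -(70 + p)/(3*(-6 + p)) (d(p) = -(p + 70)/(3*(p - 6)) = -(70 + p)/(3*(-6 + p)))
B(P) = 3*P (B(P) = 2*P + P = 3*P)
(3408 + B(-20 - 1*6))*(d(70) - 582) = (3408 + 3*(-20 - 1*6))*((-70 - 1*70)/(3*(-6 + 70)) - 582) = (3408 + 3*(-20 - 6))*((⅓)*(-70 - 70)/64 - 582) = (3408 + 3*(-26))*((⅓)*(1/64)*(-140) - 582) = (3408 - 78)*(-35/48 - 582) = 3330*(-27971/48) = -15523905/8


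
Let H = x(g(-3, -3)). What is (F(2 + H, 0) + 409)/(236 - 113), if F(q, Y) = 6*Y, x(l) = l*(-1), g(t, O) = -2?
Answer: 409/123 ≈ 3.3252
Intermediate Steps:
x(l) = -l
H = 2 (H = -1*(-2) = 2)
(F(2 + H, 0) + 409)/(236 - 113) = (6*0 + 409)/(236 - 113) = (0 + 409)/123 = 409*(1/123) = 409/123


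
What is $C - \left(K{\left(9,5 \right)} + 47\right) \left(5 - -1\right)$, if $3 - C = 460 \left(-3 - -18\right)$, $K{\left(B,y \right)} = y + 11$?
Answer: $-7275$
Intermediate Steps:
$K{\left(B,y \right)} = 11 + y$
$C = -6897$ ($C = 3 - 460 \left(-3 - -18\right) = 3 - 460 \left(-3 + 18\right) = 3 - 460 \cdot 15 = 3 - 6900 = -6897$)
$C - \left(K{\left(9,5 \right)} + 47\right) \left(5 - -1\right) = -6897 - \left(\left(11 + 5\right) + 47\right) \left(5 - -1\right) = -6897 - \left(16 + 47\right) \left(5 + 1\right) = -6897 - 63 \cdot 6 = -6897 - 378 = -7275$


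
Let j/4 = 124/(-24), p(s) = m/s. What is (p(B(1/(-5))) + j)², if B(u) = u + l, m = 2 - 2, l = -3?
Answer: 3844/9 ≈ 427.11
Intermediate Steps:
m = 0
B(u) = -3 + u (B(u) = u - 3 = -3 + u)
p(s) = 0 (p(s) = 0/s = 0)
j = -62/3 (j = 4*(124/(-24)) = 4*(124*(-1/24)) = 4*(-31/6) = -62/3 ≈ -20.667)
(p(B(1/(-5))) + j)² = (0 - 62/3)² = (-62/3)² = 3844/9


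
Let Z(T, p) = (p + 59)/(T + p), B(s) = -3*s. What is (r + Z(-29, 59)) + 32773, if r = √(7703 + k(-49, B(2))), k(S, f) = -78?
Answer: 491654/15 + 5*√305 ≈ 32864.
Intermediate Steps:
Z(T, p) = (59 + p)/(T + p)
r = 5*√305 (r = √(7703 - 78) = √7625 = 5*√305 ≈ 87.321)
(r + Z(-29, 59)) + 32773 = (5*√305 + (59 + 59)/(-29 + 59)) + 32773 = (5*√305 + 118/30) + 32773 = (5*√305 + (1/30)*118) + 32773 = (5*√305 + 59/15) + 32773 = (59/15 + 5*√305) + 32773 = 491654/15 + 5*√305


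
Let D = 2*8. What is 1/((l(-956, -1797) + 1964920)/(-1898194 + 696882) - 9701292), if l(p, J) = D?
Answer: -150164/1456785057505 ≈ -1.0308e-7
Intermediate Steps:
D = 16
l(p, J) = 16
1/((l(-956, -1797) + 1964920)/(-1898194 + 696882) - 9701292) = 1/((16 + 1964920)/(-1898194 + 696882) - 9701292) = 1/(1964936/(-1201312) - 9701292) = 1/(1964936*(-1/1201312) - 9701292) = 1/(-245617/150164 - 9701292) = 1/(-1456785057505/150164) = -150164/1456785057505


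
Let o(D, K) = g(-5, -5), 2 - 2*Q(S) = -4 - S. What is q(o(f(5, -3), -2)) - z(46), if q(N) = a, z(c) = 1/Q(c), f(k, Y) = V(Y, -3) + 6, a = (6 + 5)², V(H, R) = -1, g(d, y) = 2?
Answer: 3145/26 ≈ 120.96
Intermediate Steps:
Q(S) = 3 + S/2 (Q(S) = 1 - (-4 - S)/2 = 1 + (2 + S/2) = 3 + S/2)
a = 121 (a = 11² = 121)
f(k, Y) = 5 (f(k, Y) = -1 + 6 = 5)
o(D, K) = 2
z(c) = 1/(3 + c/2)
q(N) = 121
q(o(f(5, -3), -2)) - z(46) = 121 - 2/(6 + 46) = 121 - 2/52 = 121 - 1*1/26 = 121 - 1/26 = 3145/26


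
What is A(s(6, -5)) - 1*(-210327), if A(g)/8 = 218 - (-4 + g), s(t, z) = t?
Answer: 212055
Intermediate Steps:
A(g) = 1776 - 8*g (A(g) = 8*(218 - (-4 + g)) = 8*(218 + (4 - g)) = 8*(222 - g) = 1776 - 8*g)
A(s(6, -5)) - 1*(-210327) = (1776 - 8*6) - 1*(-210327) = (1776 - 48) + 210327 = 1728 + 210327 = 212055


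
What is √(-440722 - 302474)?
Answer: 2*I*√185799 ≈ 862.09*I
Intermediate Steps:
√(-440722 - 302474) = √(-743196) = 2*I*√185799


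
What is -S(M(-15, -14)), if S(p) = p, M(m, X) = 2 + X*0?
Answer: -2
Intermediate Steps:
M(m, X) = 2 (M(m, X) = 2 + 0 = 2)
-S(M(-15, -14)) = -1*2 = -2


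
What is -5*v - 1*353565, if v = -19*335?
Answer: -321740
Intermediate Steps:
v = -6365
-5*v - 1*353565 = -5*(-6365) - 1*353565 = 31825 - 353565 = -321740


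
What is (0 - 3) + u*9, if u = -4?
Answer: -39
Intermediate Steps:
(0 - 3) + u*9 = (0 - 3) - 4*9 = -3 - 36 = -39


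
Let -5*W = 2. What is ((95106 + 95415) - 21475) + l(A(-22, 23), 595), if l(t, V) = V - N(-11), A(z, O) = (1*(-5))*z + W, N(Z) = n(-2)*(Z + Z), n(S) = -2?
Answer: 169597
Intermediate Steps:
W = -2/5 (W = -1/5*2 = -2/5 ≈ -0.40000)
N(Z) = -4*Z (N(Z) = -2*(Z + Z) = -4*Z)
A(z, O) = -2/5 - 5*z (A(z, O) = (1*(-5))*z - 2/5 = -5*z - 2/5 = -2/5 - 5*z)
l(t, V) = -44 + V (l(t, V) = V - (-4)*(-11) = V - 1*44 = V - 44 = -44 + V)
((95106 + 95415) - 21475) + l(A(-22, 23), 595) = ((95106 + 95415) - 21475) + (-44 + 595) = (190521 - 21475) + 551 = 169046 + 551 = 169597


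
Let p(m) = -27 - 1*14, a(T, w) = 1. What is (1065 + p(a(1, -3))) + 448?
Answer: 1472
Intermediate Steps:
p(m) = -41 (p(m) = -27 - 14 = -41)
(1065 + p(a(1, -3))) + 448 = (1065 - 41) + 448 = 1024 + 448 = 1472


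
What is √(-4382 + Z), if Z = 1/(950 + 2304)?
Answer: I*√46398873858/3254 ≈ 66.197*I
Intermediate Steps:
Z = 1/3254 ≈ 0.00030731
√(-4382 + Z) = √(-4382 + 1/3254) = √(-14259027/3254) = I*√46398873858/3254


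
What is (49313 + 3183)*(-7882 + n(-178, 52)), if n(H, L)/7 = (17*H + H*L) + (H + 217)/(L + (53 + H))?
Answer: -359690045456/73 ≈ -4.9273e+9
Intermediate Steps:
n(H, L) = 119*H + 7*H*L + 7*(217 + H)/(53 + H + L) (n(H, L) = 7*((17*H + H*L) + (H + 217)/(L + (53 + H))) = 7*((17*H + H*L) + (217 + H)/(53 + H + L)) = 7*(17*H + H*L + (217 + H)/(53 + H + L)) = 119*H + 7*H*L + 7*(217 + H)/(53 + H + L))
(49313 + 3183)*(-7882 + n(-178, 52)) = (49313 + 3183)*(-7882 + 7*(217 + 17*(-178)² + 902*(-178) - 178*52² + 52*(-178)² + 70*(-178)*52)/(53 - 178 + 52)) = 52496*(-7882 + 7*(217 + 17*31684 - 160556 - 178*2704 + 52*31684 - 647920)/(-73)) = 52496*(-7882 + 7*(-1/73)*(217 + 538628 - 160556 - 481312 + 1647568 - 647920)) = 52496*(-7882 + 7*(-1/73)*896625) = 52496*(-7882 - 6276375/73) = 52496*(-6851761/73) = -359690045456/73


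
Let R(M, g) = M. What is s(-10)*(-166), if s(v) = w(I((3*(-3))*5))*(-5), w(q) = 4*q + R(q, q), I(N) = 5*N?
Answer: -933750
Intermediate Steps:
w(q) = 5*q (w(q) = 4*q + q = 5*q)
s(v) = 5625 (s(v) = (5*(5*((3*(-3))*5)))*(-5) = (5*(5*(-9*5)))*(-5) = (5*(5*(-45)))*(-5) = (5*(-225))*(-5) = -1125*(-5) = 5625)
s(-10)*(-166) = 5625*(-166) = -933750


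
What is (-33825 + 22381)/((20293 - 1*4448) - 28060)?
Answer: 11444/12215 ≈ 0.93688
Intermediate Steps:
(-33825 + 22381)/((20293 - 1*4448) - 28060) = -11444/((20293 - 4448) - 28060) = -11444/(15845 - 28060) = -11444/(-12215) = -11444*(-1/12215) = 11444/12215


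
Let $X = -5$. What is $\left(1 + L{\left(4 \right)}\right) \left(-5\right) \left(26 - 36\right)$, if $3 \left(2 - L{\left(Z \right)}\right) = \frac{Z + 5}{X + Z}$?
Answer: $300$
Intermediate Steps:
$L{\left(Z \right)} = 2 - \frac{5 + Z}{3 \left(-5 + Z\right)}$ ($L{\left(Z \right)} = 2 - \frac{\left(Z + 5\right) \frac{1}{-5 + Z}}{3} = 2 - \frac{\left(5 + Z\right) \frac{1}{-5 + Z}}{3} = 2 - \frac{\frac{1}{-5 + Z} \left(5 + Z\right)}{3} = 2 - \frac{5 + Z}{3 \left(-5 + Z\right)}$)
$\left(1 + L{\left(4 \right)}\right) \left(-5\right) \left(26 - 36\right) = \left(1 + \frac{5 \left(-7 + 4\right)}{3 \left(-5 + 4\right)}\right) \left(-5\right) \left(26 - 36\right) = \left(1 + \frac{5}{3} \frac{1}{-1} \left(-3\right)\right) \left(-5\right) \left(-10\right) = \left(1 + \frac{5}{3} \left(-1\right) \left(-3\right)\right) \left(-5\right) \left(-10\right) = \left(1 + 5\right) \left(-5\right) \left(-10\right) = 6 \left(-5\right) \left(-10\right) = \left(-30\right) \left(-10\right) = 300$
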